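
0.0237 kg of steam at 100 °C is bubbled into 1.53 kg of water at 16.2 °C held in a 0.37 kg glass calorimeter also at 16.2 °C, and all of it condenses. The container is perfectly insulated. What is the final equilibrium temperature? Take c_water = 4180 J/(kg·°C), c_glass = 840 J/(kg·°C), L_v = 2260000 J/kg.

T_f ≈ 25.3 °C

Setting the total heat transfer to zero:
condense steam: −0.0237×2260000 = −53562; condensed water 100 °C→T: 99.07(T − 100); water warms: 1.53×4180×(T − 16.2) = 6395.4(T − 16.2); cup: 310.8(T − 16.2)
6805.3 T = 53562 + 9906.6 + 108640 = 172109
T ≈ 25.29 °C (< 100 °C, so full condensation is consistent).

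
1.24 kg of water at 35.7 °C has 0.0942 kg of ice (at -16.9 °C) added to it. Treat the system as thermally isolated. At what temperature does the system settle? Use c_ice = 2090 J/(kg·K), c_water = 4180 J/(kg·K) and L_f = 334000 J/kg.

Net heat exchanged in the isolated system is zero:
ice -16.9→0 °C: 0.0942·2090·16.9 = 3327.2
  fusion: m_ice L_f = 0.0942·334000 = 31463
  warm the meltwater: 393.76 T
  water: 5183.2(T − 35.7)
5577 T = 185040 − 34790 = 150250
T ≈ 26.94 °C — above 0 °C, consistent with complete melting.

T_f ≈ 26.9 °C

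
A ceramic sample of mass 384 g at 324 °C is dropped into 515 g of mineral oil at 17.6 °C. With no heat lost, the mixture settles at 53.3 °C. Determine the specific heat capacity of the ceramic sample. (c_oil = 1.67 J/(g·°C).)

c ≈ 0.295 J/(g·°C)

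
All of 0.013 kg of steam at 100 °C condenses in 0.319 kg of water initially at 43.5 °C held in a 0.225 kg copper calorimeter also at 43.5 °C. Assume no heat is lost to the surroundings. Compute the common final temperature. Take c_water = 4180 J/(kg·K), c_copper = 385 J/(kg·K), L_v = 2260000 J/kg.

T_f ≈ 65.5 °C

Energy balance with sensible and latent terms:
condense steam: −0.013·2260000 = −29380
  condensate cools 100→T: 0.013·4180·(T − 100) = 54.34(T − 100)
  water warms: 0.319·4180·(T − 43.5) = 1333.4(T − 43.5)
  cup: 86.62(T − 43.5)
1474.4 T = 29380 + 5434 + 61772 = 96586
T ≈ 65.51 °C — below 100 °C, confirming all the steam condensed.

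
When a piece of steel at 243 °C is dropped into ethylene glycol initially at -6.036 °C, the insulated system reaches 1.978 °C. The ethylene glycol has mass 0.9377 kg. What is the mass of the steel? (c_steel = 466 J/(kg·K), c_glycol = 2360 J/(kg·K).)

Net heat exchanged in the isolated system is zero:
m×466×(1.978 − 243) + 0.9377×2360×(1.978 − (-6.036)) = 0
-112316 m = -17735
m = -17735/-112316 ≈ 0.1579 kg

m ≈ 0.158 kg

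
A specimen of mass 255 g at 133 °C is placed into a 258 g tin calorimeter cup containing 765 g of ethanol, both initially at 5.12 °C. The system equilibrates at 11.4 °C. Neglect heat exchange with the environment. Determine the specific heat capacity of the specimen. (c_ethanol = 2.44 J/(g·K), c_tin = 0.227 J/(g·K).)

Setting the total heat transfer to zero:
255×c×(11.4 − 133) + 765×2.44×(11.4 − 5.12) + 258×0.227×(11.4 − 5.12) = 0
-31008 c = -12090
c = -12090/-31008 ≈ 0.3899 J/(g·K)

c ≈ 0.39 J/(g·K)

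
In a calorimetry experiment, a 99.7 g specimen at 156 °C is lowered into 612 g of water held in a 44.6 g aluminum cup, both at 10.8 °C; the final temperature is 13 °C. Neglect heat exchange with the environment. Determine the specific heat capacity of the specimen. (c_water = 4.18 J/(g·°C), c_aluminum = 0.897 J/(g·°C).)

c ≈ 0.401 J/(g·°C)

Energy conservation, ΣQ = 0:
99.7×c×(13 − 156) + 612×4.18×(13 − 10.8) + 44.6×0.897×(13 − 10.8) = 0
-14257 c = -5716
c = -5716/-14257 ≈ 0.4009 J/(g·°C)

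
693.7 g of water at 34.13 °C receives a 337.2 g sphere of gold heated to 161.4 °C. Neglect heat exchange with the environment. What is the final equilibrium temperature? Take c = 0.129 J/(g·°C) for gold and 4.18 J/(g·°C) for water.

T_f = Σ m_i c_i T_i / Σ m_i c_i:
T_f = (43.5×161.4 + 2899.7×34.13) / (43.5 + 2899.7)
    = 105986 / 2943.2 ≈ 36.01 °C

T_f ≈ 36.0 °C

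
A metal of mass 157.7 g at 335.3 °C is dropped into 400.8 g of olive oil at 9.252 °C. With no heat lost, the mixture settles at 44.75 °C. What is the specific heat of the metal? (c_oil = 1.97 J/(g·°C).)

Let T be the final temperature. ΣQ_i = 0:
157.7×c×(44.75 − 335.3) + 400.8×1.97×(44.75 − 9.252) = 0
-45820 c = -28028
c = -28028/-45820 ≈ 0.6117 J/(g·°C)

c ≈ 0.612 J/(g·°C)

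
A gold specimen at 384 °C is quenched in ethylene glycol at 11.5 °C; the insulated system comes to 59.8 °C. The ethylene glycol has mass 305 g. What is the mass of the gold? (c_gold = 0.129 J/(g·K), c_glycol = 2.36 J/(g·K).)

Heat lost by the gold = heat gained by the glycol:
m·0.129·(384 − 59.8) = 305·2.36·(59.8 − 11.5)
41.82 m = 34766  ⇒  m ≈ 831.3 g

m ≈ 831 g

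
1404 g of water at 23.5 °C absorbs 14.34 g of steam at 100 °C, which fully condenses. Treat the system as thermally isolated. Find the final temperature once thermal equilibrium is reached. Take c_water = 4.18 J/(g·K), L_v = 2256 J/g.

Net heat exchanged in the isolated system is zero:
steam→water at 100 °C releases m L_v = 14.34×2256 = 32351
  condensate cools 100→T: 14.34×4.18×(T − 100) = 59.94(T − 100)
  original water: 5868.7(T − 23.5)
5928.7 T = 32351 + 5994.1 + 137915 = 176260
T ≈ 29.73 °C (< 100 °C, so full condensation is consistent).

T_f ≈ 29.7 °C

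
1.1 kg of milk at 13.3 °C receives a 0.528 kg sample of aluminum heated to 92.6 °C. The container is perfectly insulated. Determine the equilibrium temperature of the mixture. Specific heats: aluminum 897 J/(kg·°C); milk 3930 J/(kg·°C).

Set heat shed by the hot body equal to heat absorbed by the cold body:
0.528·897·(92.6 − T) = 1.1·3930·(T − 13.3)
473.62(92.6 − T) = 4323(T − 13.3)
4796.6 T = 101353  ⇒  T ≈ 21.13 °C

T_f ≈ 21.1 °C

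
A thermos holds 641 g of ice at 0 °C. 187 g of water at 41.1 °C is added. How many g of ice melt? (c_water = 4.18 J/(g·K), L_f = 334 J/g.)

m_melted ≈ 96.2 g

Water can give up m c ΔT = 187·4.18·41.1 = 32126 J before reaching 0 °C.
Melting all 641 g of ice would need 641·334 = 214094 J.
That's not enough to melt it all — equilibrium is at 0 °C with ice remaining.
m_melt = 32126 / L_f = 96.19 g.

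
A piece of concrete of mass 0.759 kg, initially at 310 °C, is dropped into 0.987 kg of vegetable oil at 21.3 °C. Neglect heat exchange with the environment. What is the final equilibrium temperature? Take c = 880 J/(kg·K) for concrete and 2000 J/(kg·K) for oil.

T_f ≈ 94.3 °C

|Q_concrete| = |Q_oil|:
0.759×880×(310 − T) = 0.987×2000×(T − 21.3)
667.92(310 − T) = 1974(T − 21.3)
2641.9 T = 249101  ⇒  T ≈ 94.29 °C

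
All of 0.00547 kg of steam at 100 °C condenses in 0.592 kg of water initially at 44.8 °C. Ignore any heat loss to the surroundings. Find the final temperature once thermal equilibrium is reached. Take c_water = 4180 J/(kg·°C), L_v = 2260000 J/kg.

T_f ≈ 50.3 °C

Let T be the final temperature. ΣQ_i = 0:
latent heat released on condensation: 0.00547·2260000 = 12362
  condensed water 100 °C→T: 22.86(T − 100)
  original water: 2474.6(T − 44.8)
2497.4 T = 12362 + 2286.5 + 110860 = 125509
T ≈ 50.26 °C, under the boiling point, so the assumption holds.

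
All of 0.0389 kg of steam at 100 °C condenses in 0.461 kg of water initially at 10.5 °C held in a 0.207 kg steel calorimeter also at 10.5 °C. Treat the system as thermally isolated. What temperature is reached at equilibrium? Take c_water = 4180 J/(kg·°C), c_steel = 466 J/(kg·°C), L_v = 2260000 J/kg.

T_f ≈ 57.4 °C

Energy balance with sensible and latent terms:
latent heat released on condensation: 0.0389×2260000 = 87914
  condensate cools 100→T: 0.0389×4180×(T − 100) = 162.6(T − 100)
  original water: 1927(T − 10.5)
  steel cup: 0.207×466×(T − 10.5) = 96.46(T − 10.5)
2186 T = 87914 + 16260 + 21246 = 125420
T ≈ 57.37 °C (< 100 °C, so full condensation is consistent).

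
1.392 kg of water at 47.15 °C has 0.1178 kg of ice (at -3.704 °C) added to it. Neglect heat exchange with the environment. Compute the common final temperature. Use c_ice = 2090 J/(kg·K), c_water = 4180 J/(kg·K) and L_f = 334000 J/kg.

T_f ≈ 37.1 °C

Energy conservation, ΣQ = 0:
warm ice to 0 °C: 0.1178×2090×(0 − (-3.704)) = 911.93; fusion: m_ice L_f = 0.1178×334000 = 39345; warm the meltwater: 492.4 T; water: 5818.6(T − 47.15)
6311 T = 274345 − 40257 = 234088
T ≈ 37.09 °C — above 0 °C, consistent with complete melting.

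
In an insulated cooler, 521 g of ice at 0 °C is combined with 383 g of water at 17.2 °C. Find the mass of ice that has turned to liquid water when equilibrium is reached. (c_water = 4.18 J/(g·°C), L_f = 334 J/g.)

m_melted ≈ 82.4 g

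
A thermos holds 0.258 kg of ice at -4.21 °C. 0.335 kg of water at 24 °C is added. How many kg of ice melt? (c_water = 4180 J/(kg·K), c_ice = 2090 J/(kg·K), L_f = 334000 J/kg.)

Water can give up m c ΔT = 0.335×4180×24 = 33607 J before reaching 0 °C.
Warming the ice to 0 °C takes 0.258×2090×4.21 = 2270.1 J, leaving 31337 J for melting.
To melt every bit of ice: 0.258×334000 = 86172 J.
That's not enough to melt it all — equilibrium is at 0 °C with ice remaining.
m_melted×334000 = 31337  ⇒  m_melted ≈ 0.09382 kg.

m_melted ≈ 0.0938 kg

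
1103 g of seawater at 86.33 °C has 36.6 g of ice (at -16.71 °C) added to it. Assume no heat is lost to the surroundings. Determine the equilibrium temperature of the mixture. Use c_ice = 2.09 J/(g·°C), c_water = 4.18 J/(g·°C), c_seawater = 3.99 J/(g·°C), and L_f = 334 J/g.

T_f ≈ 80.5 °C

Heat gained plus heat lost sum to zero:
ice -16.71→0 °C: 36.6×2.09×16.71 = 1278.2; fusion: m_ice L_f = 36.6×334 = 12224; meltwater 0→T: 36.6×4.18×T = 152.99 T; seawater cools: 1103×3.99×(T − 86.33) = 4401(T − 86.33)
4554 T = 379936 − 13503 = 366433
T ≈ 80.46 °C — above 0 °C, consistent with complete melting.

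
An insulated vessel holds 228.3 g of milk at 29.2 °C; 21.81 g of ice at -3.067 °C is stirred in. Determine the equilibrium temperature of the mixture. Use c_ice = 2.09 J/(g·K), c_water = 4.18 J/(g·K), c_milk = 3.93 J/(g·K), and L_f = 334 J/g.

T_f ≈ 19.0 °C

Let T be the final temperature. ΣQ_i = 0:
warm ice to 0 °C: 21.81·2.09·(0 − (-3.067)) = 139.8
  fusion: m_ice L_f = 21.81·334 = 7284.5
  meltwater 0→T: 21.81·4.18·T = 91.17 T
  milk: 897.22(T − 29.2)
988.38 T = 26199 − 7424.3 = 18774
T ≈ 19.00 °C (positive, so assuming full melt was valid).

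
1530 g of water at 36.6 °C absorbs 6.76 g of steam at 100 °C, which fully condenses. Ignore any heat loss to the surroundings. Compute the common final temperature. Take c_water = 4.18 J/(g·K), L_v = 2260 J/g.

Energy conservation, ΣQ = 0:
latent heat released on condensation: 6.76·2260 = 15278; condensed water 100 °C→T: 28.26(T − 100); original water: 6395.4(T − 36.6)
6423.7 T = 15278 + 2825.7 + 234072 = 252175
T ≈ 39.26 °C, under the boiling point, so the assumption holds.

T_f ≈ 39.3 °C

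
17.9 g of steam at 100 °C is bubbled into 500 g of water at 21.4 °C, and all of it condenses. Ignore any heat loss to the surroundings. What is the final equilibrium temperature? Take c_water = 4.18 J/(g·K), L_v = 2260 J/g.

T_f ≈ 42.8 °C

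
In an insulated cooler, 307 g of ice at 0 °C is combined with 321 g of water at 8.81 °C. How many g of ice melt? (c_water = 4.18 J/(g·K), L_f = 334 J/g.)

Cooling the water to 0 °C releases 321·4.18·8.81 = 11821 J.
To melt every bit of ice: 307·334 = 102538 J.
Since 11821 < 102538 J, not all the ice melts; equilibrium is at 0 °C.
m_melt = 11821 / L_f = 35.39 g.

m_melted ≈ 35.4 g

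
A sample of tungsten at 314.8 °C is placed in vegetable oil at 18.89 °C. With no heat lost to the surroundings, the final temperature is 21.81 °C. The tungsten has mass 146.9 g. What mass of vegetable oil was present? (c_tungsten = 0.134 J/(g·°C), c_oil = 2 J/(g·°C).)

|Q_tungsten| = |Q_oil|:
146.9·0.134·(314.8 − 21.81) = m·2·(21.81 − 18.89)
5.84 m = 5767.4  ⇒  m ≈ 987.6 g

m ≈ 988 g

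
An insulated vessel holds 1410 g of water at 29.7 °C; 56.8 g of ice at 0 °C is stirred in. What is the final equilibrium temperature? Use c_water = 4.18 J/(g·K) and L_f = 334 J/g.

T_f ≈ 25.5 °C

Net heat exchanged in the isolated system is zero:
melt ice: 56.8·334 = 18971
  warm the meltwater: 237.42 T
  water: 5893.8(T − 29.7)
6131.2 T = 175046 − 18971 = 156075
T ≈ 25.46 °C (positive, so assuming full melt was valid).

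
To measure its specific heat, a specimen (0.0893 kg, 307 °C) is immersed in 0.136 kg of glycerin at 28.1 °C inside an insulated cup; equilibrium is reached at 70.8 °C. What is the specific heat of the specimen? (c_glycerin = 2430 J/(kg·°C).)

Heat gained plus heat lost sum to zero:
0.0893×c×(70.8 − 307) + 0.136×2430×(70.8 − 28.1) = 0
-21.09 c = -14111
c = -14111/-21.09 ≈ 669 J/(kg·°C)

c ≈ 669 J/(kg·°C)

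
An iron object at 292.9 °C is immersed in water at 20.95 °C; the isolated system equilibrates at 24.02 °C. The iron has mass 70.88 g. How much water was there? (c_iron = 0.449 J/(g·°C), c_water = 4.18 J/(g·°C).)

Energy conservation, ΣQ = 0:
70.88×0.449×(24.02 − 292.9) + m×4.18×(24.02 − 20.95) = 0
12.83 m = 8557.1
m = 8557.1/12.83 ≈ 666.8 g

m ≈ 667 g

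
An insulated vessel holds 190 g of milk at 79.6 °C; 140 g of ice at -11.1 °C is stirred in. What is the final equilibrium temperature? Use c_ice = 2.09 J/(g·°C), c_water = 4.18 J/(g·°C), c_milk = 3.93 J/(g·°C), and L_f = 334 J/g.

T_f ≈ 7.1 °C

Taking heat into each body as positive, Σ m c ΔT = 0:
ice -11.1→0 °C: 140·2.09·11.1 = 3247.9; melt ice: 140·334 = 46760; meltwater 0→T: 140·4.18·T = 585.2 T; milk: 746.7(T − 79.6)
1331.9 T = 59437 − 50008 = 9429.5
T ≈ 7.08 °C — above 0 °C, consistent with complete melting.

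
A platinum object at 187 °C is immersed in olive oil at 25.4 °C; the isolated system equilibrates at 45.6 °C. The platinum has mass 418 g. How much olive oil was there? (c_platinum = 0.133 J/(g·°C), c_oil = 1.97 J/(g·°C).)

m ≈ 198 g

Let T be the final temperature. ΣQ_i = 0:
418×0.133×(45.6 − 187) + m×1.97×(45.6 − 25.4) = 0
39.79 m = 7861
m = 7861/39.79 ≈ 197.5 g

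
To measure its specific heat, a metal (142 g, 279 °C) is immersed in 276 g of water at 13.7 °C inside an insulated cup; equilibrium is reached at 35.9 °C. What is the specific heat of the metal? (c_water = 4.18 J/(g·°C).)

c ≈ 0.742 J/(g·°C)

Heat lost by the metal = heat gained by the water:
142×c×(279 − 35.9) = 276×4.18×(35.9 − 13.7)
34520 c = 25612  ⇒  c ≈ 0.7419 J/(g·°C)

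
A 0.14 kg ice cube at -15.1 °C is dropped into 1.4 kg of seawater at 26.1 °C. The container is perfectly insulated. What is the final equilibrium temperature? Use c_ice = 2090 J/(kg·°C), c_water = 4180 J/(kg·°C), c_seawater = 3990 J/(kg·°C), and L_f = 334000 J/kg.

T_f ≈ 15.3 °C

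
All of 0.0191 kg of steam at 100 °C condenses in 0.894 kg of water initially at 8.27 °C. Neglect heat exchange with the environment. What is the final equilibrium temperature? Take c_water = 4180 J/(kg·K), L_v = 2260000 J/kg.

Let T be the final temperature. ΣQ_i = 0:
condense steam: −0.0191×2260000 = −43166; condensate cools 100→T: 0.0191×4180×(T − 100) = 79.84(T − 100); original water: 3736.9(T − 8.27)
3816.8 T = 43166 + 7983.8 + 30904 = 82054
T ≈ 21.50 °C (< 100 °C, so full condensation is consistent).

T_f ≈ 21.5 °C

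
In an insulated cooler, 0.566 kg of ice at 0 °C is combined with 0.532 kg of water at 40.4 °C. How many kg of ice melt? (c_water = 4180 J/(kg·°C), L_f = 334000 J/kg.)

m_melted ≈ 0.269 kg

Heat available from the water dropping to 0 °C: 0.532·4180·40.4 = 89840 J.
To melt every bit of ice: 0.566·334000 = 189044 J.
89840 J < 189044 J, so only part of the ice melts and the system sits at 0 °C.
m_melt = 89840 / L_f = 0.269 kg.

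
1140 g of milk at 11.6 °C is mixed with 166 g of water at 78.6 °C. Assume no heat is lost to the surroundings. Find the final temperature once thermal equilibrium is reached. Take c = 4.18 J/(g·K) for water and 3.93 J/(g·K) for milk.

Conservation of energy gives ΣQ = 0:
166*4.18*(T − 78.6) + 1140*3.93*(T − 11.6) = 0
693.88(T − 78.6) + 4480.2(T − 11.6) = 0
(693.88 + 4480.2) T = 693.88*78.6 + 4480.2*11.6
T = 106509 / 5174.1 = 20.6 °C

T_f ≈ 20.6 °C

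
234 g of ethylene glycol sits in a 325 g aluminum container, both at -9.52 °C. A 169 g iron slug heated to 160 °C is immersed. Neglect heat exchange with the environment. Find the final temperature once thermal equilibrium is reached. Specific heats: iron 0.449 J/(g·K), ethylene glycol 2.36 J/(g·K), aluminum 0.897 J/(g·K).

Energy conservation, ΣQ = 0:
169*0.449*(T − 160) + 234*2.36*(T − (-9.52)) + 325*0.897*(T − (-9.52)) = 0
75.88(T − 160) + 552.24(T − (-9.52)) + 291.53(T − (-9.52)) = 0
(75.88 + 552.24 + 291.53) T = 75.88*160 + 552.24*(-9.52) + 291.53*(-9.52)
T ≈ 4.47 °C

T_f ≈ 4.5 °C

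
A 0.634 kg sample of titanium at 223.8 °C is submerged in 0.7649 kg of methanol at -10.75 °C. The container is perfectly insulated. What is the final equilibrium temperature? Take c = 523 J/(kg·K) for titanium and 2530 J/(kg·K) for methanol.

T_f ≈ 23.6 °C

Conservation of energy gives ΣQ = 0:
0.634·523·(T − 223.8) + 0.7649·2530·(T − (-10.75)) = 0
(331.58 + 1935.2) T = 331.58·223.8 + 1935.2·(-10.75)
T ≈ 23.56 °C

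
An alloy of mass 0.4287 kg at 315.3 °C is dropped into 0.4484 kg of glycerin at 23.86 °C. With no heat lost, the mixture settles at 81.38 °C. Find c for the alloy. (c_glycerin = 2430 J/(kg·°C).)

c ≈ 625 J/(kg·°C)

m_s c (T_s − T_f) = m_glycerin c_glycerin (T_f − T_0):
0.4287×c×(315.3 − 81.38) = 0.4484×2430×(81.38 − 23.86)
100.28 c = 62674  ⇒  c ≈ 625 J/(kg·°C)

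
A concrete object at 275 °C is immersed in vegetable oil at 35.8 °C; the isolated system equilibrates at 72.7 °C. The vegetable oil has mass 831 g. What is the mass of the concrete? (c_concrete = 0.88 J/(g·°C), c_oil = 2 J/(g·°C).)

m ≈ 344 g

|Q_concrete| = |Q_oil|:
m×0.88×(275 − 72.7) = 831×2×(72.7 − 35.8)
178.02 m = 61328  ⇒  m ≈ 344.5 g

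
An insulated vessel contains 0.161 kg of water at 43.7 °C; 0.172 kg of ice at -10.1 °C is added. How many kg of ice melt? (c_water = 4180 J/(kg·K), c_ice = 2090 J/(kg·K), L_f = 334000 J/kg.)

Heat available from the water dropping to 0 °C: 0.161·4180·43.7 = 29409 J.
Of that, 0.172·2090·10.1 = 3630.7 J goes to bring the ice to 0 °C, leaving 25778 J.
Fully melting the ice requires m_ice L_f = 0.172·334000 = 57448 J.
25778 J < 57448 J, so only part of the ice melts and the system sits at 0 °C.
m_melt = 25778 / L_f = 0.07718 kg.

m_melted ≈ 0.0772 kg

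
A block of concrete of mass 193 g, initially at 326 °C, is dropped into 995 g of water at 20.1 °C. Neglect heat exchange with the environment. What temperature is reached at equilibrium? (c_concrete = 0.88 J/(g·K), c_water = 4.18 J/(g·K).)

T_f ≈ 32.1 °C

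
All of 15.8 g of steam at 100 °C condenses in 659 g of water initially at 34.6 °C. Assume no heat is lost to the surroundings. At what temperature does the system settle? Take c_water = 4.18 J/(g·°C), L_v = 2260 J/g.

Conservation of energy gives ΣQ = 0:
steam→water at 100 °C releases m L_v = 15.8·2260 = 35708; condensed water 100 °C→T: 66.04(T − 100); original water: 2754.6(T − 34.6)
2820.7 T = 35708 + 6604.4 + 95310 = 137622
T ≈ 48.79 °C, under the boiling point, so the assumption holds.

T_f ≈ 48.8 °C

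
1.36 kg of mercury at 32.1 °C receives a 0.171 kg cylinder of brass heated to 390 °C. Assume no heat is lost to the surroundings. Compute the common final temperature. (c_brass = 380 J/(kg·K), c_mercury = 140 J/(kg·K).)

T_f ≈ 123.2 °C

Setting the total heat transfer to zero:
0.171*380*(T − 390) + 1.36*140*(T − 32.1) = 0
255.38 T = 31454
T = 31454 / 255.38 = 123 °C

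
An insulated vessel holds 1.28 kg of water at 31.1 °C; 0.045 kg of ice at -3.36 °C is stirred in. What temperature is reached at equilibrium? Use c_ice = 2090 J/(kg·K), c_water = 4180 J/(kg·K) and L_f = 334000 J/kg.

T_f ≈ 27.3 °C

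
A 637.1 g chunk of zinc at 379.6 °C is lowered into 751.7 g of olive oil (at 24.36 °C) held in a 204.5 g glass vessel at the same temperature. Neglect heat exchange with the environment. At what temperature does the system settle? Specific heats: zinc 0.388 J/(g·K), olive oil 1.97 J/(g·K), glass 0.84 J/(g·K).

T_f is the heat-capacity-weighted average of the initial temperatures:
T_f = (247.19·379.6 + 1480.8·24.36 + 171.78·24.36) / (247.19 + 1480.8 + 171.78)
    = 134093 / 1899.8 ≈ 70.58 °C

T_f ≈ 70.6 °C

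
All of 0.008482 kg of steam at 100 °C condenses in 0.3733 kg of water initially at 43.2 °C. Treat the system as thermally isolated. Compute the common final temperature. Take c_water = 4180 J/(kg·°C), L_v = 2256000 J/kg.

T_f ≈ 56.5 °C

Sum of m c ΔT and latent-heat terms is zero:
latent heat released on condensation: 0.008482·2256000 = 19135
  condensed water 100 °C→T: 35.45(T − 100)
  water warms: 0.3733·4180·(T − 43.2) = 1560.4(T − 43.2)
1595.8 T = 19135 + 3545.5 + 67409 = 90090
T ≈ 56.45 °C (< 100 °C, so full condensation is consistent).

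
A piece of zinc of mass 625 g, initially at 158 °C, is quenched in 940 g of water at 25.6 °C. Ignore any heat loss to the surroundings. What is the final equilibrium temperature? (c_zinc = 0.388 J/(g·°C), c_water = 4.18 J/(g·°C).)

T_f ≈ 33.3 °C

T_f = Σ m_i c_i T_i / Σ m_i c_i:
T_f = (242.5×158 + 3929.2×25.6) / (242.5 + 3929.2)
    = 138903 / 4171.7 ≈ 33.30 °C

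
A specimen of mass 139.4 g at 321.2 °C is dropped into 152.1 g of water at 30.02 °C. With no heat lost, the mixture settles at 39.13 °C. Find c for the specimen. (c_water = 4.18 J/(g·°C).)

Taking heat into each body as positive, Σ m c ΔT = 0:
139.4×c×(39.13 − 321.2) + 152.1×4.18×(39.13 − 30.02) = 0
-39321 c = -5791.9
c = -5791.9/-39321 ≈ 0.1473 J/(g·°C)

c ≈ 0.147 J/(g·°C)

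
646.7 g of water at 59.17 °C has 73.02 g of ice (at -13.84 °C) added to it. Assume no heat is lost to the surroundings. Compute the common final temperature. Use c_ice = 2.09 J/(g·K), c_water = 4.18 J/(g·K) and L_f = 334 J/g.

T_f ≈ 44.4 °C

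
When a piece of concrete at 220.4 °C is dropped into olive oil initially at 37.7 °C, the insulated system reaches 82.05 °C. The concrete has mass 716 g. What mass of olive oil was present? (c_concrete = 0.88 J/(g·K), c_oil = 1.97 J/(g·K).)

m ≈ 998 g

Net heat exchanged in the isolated system is zero:
716×0.88×(82.05 − 220.4) + m×1.97×(82.05 − 37.7) = 0
87.37 m = 87172
m = 87172/87.37 ≈ 997.7 g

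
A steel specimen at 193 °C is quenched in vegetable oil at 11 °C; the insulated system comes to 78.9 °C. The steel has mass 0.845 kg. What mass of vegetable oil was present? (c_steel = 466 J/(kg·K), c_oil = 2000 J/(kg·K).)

m ≈ 0.331 kg

|Q_steel| = |Q_oil|:
0.845·466·(193 − 78.9) = m·2000·(78.9 − 11)
135800 m = 44929  ⇒  m ≈ 0.3308 kg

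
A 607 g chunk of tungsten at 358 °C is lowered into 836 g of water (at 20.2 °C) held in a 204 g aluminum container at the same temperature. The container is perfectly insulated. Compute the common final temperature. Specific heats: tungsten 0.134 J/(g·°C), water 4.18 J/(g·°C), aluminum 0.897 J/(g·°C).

T_f ≈ 27.5 °C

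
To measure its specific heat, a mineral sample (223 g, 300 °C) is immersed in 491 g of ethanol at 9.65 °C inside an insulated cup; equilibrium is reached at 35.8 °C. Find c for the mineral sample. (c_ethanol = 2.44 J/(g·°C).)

Net heat exchanged in the isolated system is zero:
223×c×(35.8 − 300) + 491×2.44×(35.8 − 9.65) = 0
-58917 c = -31329
c = -31329/-58917 ≈ 0.5317 J/(g·°C)

c ≈ 0.532 J/(g·°C)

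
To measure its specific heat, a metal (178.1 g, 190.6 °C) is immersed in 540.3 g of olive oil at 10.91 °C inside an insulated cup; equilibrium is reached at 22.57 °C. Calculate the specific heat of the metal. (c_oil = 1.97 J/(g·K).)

c ≈ 0.415 J/(g·K)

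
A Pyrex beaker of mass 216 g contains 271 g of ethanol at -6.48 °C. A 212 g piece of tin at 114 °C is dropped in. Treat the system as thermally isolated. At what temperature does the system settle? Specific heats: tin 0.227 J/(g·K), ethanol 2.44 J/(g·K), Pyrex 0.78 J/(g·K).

T_f ≈ 0.1 °C

Conservation of energy gives ΣQ = 0:
212×0.227×(T − 114) + 271×2.44×(T − (-6.48)) + 216×0.78×(T − (-6.48)) = 0
48.12(T − 114) + 661.24(T − (-6.48)) + 168.48(T − (-6.48)) = 0
(48.12 + 661.24 + 168.48) T = 48.12×114 + 661.24×(-6.48) + 168.48×(-6.48)
T = 109.55/877.84 ≈ 0.12 °C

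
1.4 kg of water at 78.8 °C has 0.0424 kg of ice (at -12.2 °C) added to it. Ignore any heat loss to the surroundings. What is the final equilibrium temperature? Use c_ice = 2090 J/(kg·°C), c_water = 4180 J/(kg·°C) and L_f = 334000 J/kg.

Energy conservation, ΣQ = 0:
ice -12.2→0 °C: 0.0424×2090×12.2 = 1081.1
  melt ice: 0.0424×334000 = 14162
  meltwater 0→T: 0.0424×4180×T = 177.23 T
  water: 5852(T − 78.8)
6029.2 T = 461138 − 15243 = 445895
T ≈ 73.96 °C. Since T > 0 °C, the all-ice-melts assumption holds.

T_f ≈ 74.0 °C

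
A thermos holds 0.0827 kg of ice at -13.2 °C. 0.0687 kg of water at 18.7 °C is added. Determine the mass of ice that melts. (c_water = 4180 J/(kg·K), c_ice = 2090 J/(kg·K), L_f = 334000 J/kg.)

Cooling the water to 0 °C releases 0.0687×4180×18.7 = 5370 J.
Of that, 0.0827×2090×13.2 = 2281.5 J goes to bring the ice to 0 °C, leaving 3088.5 J.
To melt every bit of ice: 0.0827×334000 = 27622 J.
Since 3088.5 < 27622 J, not all the ice melts; equilibrium is at 0 °C.
Mass melted = 3088.5/334000 ≈ 0.009247 kg.

m_melted ≈ 0.00925 kg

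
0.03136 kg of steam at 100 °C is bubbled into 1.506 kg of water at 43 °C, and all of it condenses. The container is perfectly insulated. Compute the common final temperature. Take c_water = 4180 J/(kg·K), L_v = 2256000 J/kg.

T_f ≈ 55.2 °C

Heat gained plus heat lost sum to zero:
condense steam: −0.03136·2256000 = −70748
  condensed water 100 °C→T: 131.08(T − 100)
  water warms: 1.506·4180·(T − 43) = 6295.1(T − 43)
6426.2 T = 70748 + 13108 + 270688 = 354545
T ≈ 55.17 °C, under the boiling point, so the assumption holds.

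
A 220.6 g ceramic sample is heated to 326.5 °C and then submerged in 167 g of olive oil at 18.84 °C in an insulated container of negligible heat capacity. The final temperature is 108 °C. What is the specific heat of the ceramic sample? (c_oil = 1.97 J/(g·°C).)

c ≈ 0.609 J/(g·°C)

Heat gained plus heat lost sum to zero:
220.6·c·(108 − 326.5) + 167·1.97·(108 − 18.84) = 0
-48201 c = -29333
c = -29333/-48201 ≈ 0.6085 J/(g·°C)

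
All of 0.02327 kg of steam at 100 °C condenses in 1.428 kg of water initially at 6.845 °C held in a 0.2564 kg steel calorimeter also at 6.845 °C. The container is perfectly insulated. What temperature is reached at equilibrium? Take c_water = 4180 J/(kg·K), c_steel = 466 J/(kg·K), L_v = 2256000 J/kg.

T_f ≈ 16.8 °C

Energy conservation, ΣQ = 0:
steam→water at 100 °C releases m L_v = 0.02327·2256000 = 52497; condensed water 100 °C→T: 97.27(T − 100); original water: 5969(T − 6.845); cup: 119.48(T − 6.845)
6185.8 T = 52497 + 9726.9 + 41676 = 103900
T ≈ 16.80 °C, under the boiling point, so the assumption holds.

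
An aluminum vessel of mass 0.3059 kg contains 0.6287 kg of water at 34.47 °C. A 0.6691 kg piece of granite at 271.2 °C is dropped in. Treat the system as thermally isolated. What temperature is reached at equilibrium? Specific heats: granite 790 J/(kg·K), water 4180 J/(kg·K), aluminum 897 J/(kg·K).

T_f ≈ 70.9 °C

Net heat exchanged in the isolated system is zero:
0.6691×790×(T − 271.2) + 0.6287×4180×(T − 34.47) + 0.3059×897×(T − 34.47) = 0
528.59(T − 271.2) + 2628(T − 34.47) + 274.39(T − 34.47) = 0
(528.59 + 2628 + 274.39) T = 528.59×271.2 + 2628×34.47 + 274.39×34.47
T ≈ 70.94 °C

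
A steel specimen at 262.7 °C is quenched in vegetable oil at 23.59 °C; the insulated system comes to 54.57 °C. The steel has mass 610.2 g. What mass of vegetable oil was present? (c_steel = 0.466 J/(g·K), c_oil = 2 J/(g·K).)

m ≈ 955 g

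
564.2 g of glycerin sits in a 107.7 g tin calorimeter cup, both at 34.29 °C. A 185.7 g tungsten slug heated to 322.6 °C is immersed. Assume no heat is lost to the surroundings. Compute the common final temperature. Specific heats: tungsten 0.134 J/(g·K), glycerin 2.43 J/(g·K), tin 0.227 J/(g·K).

T_f ≈ 39.3 °C

Setting the total heat transfer to zero:
185.7·0.134·(T − 322.6) + 564.2·2.43·(T − 34.29) + 107.7·0.227·(T − 34.29) = 0
24.88(T − 322.6) + 1371(T − 34.29) + 24.45(T − 34.29) = 0
(24.88 + 1371 + 24.45) T = 24.88·322.6 + 1371·34.29 + 24.45·34.29
T = 55878 / 1420.3 = 39.3 °C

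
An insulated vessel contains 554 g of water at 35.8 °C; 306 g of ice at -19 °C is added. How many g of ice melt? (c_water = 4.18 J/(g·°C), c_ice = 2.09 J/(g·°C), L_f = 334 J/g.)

Cooling the water to 0 °C releases 554×4.18×35.8 = 82903 J.
Warming the ice to 0 °C takes 306×2.09×19 = 12151 J, leaving 70752 J for melting.
To melt every bit of ice: 306×334 = 102204 J.
Since 70752 < 102204 J, not all the ice melts; equilibrium is at 0 °C.
m_melted×334 = 70752  ⇒  m_melted ≈ 211.8 g.

m_melted ≈ 212 g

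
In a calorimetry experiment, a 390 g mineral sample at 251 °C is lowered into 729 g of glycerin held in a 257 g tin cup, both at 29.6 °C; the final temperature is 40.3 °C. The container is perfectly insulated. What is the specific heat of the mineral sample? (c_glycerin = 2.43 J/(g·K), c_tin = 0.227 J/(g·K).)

Setting the total heat transfer to zero:
390·c·(40.3 − 251) + 729·2.43·(40.3 − 29.6) + 257·0.227·(40.3 − 29.6) = 0
-82173 c = -19579
c = -19579/-82173 ≈ 0.2383 J/(g·K)

c ≈ 0.238 J/(g·K)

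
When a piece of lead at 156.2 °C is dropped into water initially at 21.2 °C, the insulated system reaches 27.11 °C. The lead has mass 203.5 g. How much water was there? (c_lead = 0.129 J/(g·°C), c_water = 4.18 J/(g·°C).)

m ≈ 137 g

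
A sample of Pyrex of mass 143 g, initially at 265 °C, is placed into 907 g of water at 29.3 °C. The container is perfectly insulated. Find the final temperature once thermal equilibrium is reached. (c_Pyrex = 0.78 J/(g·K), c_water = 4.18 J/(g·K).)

T_f ≈ 36.0 °C

With ΣQ=0 the equilibrium temperature is the m·c-weighted mean:
T_f = (111.54*265 + 3791.3*29.3) / (111.54 + 3791.3)
    = 140642 / 3902.8 ≈ 36.04 °C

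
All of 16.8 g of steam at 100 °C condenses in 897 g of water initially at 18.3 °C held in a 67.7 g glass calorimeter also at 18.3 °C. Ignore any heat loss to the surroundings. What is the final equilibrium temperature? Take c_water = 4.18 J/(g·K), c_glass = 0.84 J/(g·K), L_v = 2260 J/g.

Heat gained plus heat lost sum to zero:
condense steam: −16.8×2260 = −37968; condensed water 100 °C→T: 70.22(T − 100); water warms: 897×4.18×(T − 18.3) = 3749.5(T − 18.3); glass cup: 67.7×0.84×(T − 18.3) = 56.87(T − 18.3)
3876.6 T = 37968 + 7022.4 + 69656 = 114646
T ≈ 29.57 °C, under the boiling point, so the assumption holds.

T_f ≈ 29.6 °C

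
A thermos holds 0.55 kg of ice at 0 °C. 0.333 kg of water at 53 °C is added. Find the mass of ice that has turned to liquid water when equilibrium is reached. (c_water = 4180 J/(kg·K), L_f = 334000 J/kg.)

m_melted ≈ 0.221 kg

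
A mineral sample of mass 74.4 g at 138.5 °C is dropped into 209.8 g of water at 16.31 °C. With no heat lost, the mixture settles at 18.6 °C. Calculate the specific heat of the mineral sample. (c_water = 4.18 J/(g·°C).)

c ≈ 0.225 J/(g·°C)

Taking heat into each body as positive, Σ m c ΔT = 0:
74.4×c×(18.6 − 138.5) + 209.8×4.18×(18.6 − 16.31) = 0
-8920.6 c = -2008.2
c = -2008.2/-8920.6 ≈ 0.2251 J/(g·°C)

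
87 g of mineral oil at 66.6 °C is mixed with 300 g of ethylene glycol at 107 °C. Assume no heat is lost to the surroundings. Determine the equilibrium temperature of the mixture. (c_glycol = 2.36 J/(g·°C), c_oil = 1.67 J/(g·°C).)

T_f ≈ 100.1 °C

T_f = Σ m_i c_i T_i / Σ m_i c_i:
T_f = (708·107 + 145.29·66.6) / (708 + 145.29)
    = 85432 / 853.29 ≈ 100.12 °C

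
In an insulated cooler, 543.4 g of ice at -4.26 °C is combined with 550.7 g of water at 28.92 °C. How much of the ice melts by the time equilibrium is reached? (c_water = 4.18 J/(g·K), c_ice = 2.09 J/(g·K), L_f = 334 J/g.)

m_melted ≈ 185 g

Cooling the water to 0 °C releases 550.7×4.18×28.92 = 66572 J.
Of that, 543.4×2.09×4.26 = 4838.1 J goes to bring the ice to 0 °C, leaving 61734 J.
To melt every bit of ice: 543.4×334 = 181496 J.
61734 J < 181496 J, so only part of the ice melts and the system sits at 0 °C.
Mass melted = 61734/334 ≈ 184.8 g.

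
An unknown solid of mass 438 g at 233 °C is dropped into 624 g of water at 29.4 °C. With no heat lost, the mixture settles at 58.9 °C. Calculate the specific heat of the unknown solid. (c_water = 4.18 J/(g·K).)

Taking heat into each body as positive, Σ m c ΔT = 0:
438·c·(58.9 − 233) + 624·4.18·(58.9 − 29.4) = 0
-76256 c = -76945
c = -76945/-76256 ≈ 1.009 J/(g·K)

c ≈ 1.01 J/(g·K)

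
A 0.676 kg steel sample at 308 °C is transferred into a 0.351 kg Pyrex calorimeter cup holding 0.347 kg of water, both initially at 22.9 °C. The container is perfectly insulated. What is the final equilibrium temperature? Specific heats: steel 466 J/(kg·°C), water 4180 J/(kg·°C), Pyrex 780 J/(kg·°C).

Net heat exchanged in the isolated system is zero:
0.676*466*(T − 308) + 0.347*4180*(T − 22.9) + 0.351*780*(T − 22.9) = 0
315.02(T − 308) + 1450.5(T − 22.9) + 273.78(T − 22.9) = 0
2039.3 T = 136510
T = 136510/2039.3 ≈ 66.94 °C

T_f ≈ 66.9 °C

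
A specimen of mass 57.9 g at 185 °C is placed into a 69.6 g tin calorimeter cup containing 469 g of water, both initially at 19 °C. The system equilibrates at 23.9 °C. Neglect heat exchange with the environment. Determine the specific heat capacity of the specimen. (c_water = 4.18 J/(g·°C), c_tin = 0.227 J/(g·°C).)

c ≈ 1.04 J/(g·°C)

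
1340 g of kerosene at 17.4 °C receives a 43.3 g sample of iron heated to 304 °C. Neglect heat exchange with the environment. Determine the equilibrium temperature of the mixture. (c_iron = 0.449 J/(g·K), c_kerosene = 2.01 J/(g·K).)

Taking heat into each body as positive, Σ m c ΔT = 0:
43.3×0.449×(T − 304) + 1340×2.01×(T − 17.4) = 0
19.44(T − 304) + 2693.4(T − 17.4) = 0
(19.44 + 2693.4) T = 19.44×304 + 2693.4×17.4
T = 52775 / 2712.8 = 19.5 °C

T_f ≈ 19.5 °C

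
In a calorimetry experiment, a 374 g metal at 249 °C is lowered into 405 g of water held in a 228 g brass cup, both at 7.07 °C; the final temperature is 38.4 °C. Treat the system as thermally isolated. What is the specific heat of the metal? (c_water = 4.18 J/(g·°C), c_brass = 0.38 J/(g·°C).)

c ≈ 0.708 J/(g·°C)

Let T be the final temperature. ΣQ_i = 0:
374·c·(38.4 − 249) + 405·4.18·(38.4 − 7.07) + 228·0.38·(38.4 − 7.07) = 0
-78764 c = -55753
c = -55753/-78764 ≈ 0.7078 J/(g·°C)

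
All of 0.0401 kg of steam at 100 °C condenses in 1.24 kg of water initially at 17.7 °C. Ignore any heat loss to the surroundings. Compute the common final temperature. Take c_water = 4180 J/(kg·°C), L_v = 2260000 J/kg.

Net heat exchanged in the isolated system is zero:
latent heat released on condensation: 0.0401×2260000 = 90626
  condensate cools 100→T: 0.0401×4180×(T − 100) = 167.62(T − 100)
  water warms: 1.24×4180×(T − 17.7) = 5183.2(T − 17.7)
5350.8 T = 90626 + 16762 + 91743 = 199130
T ≈ 37.21 °C, under the boiling point, so the assumption holds.

T_f ≈ 37.2 °C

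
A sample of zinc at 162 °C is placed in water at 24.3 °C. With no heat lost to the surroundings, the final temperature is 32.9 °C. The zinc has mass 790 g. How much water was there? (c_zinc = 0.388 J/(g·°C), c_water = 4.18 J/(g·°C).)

m ≈ 1100 g

Conservation of energy gives ΣQ = 0:
790·0.388·(32.9 − 162) + m·4.18·(32.9 − 24.3) = 0
35.95 m = 39572
m = 39572/35.95 ≈ 1101 g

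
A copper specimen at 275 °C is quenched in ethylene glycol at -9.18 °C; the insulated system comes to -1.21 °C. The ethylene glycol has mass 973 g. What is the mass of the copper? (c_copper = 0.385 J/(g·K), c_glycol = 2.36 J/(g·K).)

m ≈ 172 g

Conservation of energy gives ΣQ = 0:
m×0.385×(-1.21 − 275) + 973×2.36×(-1.21 − (-9.18)) = 0
-106.34 m = -18301
m = -18301/-106.34 ≈ 172.1 g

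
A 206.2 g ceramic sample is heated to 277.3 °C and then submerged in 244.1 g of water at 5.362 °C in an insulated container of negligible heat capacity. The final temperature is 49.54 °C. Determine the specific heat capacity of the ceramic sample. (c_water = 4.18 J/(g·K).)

c ≈ 0.96 J/(g·K)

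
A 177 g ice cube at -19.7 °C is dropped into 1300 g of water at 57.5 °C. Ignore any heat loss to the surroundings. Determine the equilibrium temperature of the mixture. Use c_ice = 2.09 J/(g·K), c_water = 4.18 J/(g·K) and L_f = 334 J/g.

T_f ≈ 39.9 °C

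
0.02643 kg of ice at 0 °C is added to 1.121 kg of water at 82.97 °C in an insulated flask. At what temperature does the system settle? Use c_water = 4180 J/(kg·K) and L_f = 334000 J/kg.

Taking heat into each body as positive, Σ m c ΔT = 0:
latent heat to melt: 0.02643×334000 = 8827.6; meltwater 0→T: 0.02643×4180×T = 110.48 T; water cools: 1.121×4180×(T − 82.97) = 4685.8(T − 82.97)
4796.3 T = 388779 − 8827.6 = 379952
T ≈ 79.22 °C. Since T > 0 °C, the all-ice-melts assumption holds.

T_f ≈ 79.2 °C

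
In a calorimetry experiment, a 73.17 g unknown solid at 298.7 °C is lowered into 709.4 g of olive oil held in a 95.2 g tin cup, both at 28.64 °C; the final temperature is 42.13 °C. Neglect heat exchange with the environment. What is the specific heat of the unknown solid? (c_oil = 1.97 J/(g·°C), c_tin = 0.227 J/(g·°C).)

Energy conservation, ΣQ = 0:
73.17×c×(42.13 − 298.7) + 709.4×1.97×(42.13 − 28.64) + 95.2×0.227×(42.13 − 28.64) = 0
-18773 c = -19144
c = -19144/-18773 ≈ 1.02 J/(g·°C)

c ≈ 1.02 J/(g·°C)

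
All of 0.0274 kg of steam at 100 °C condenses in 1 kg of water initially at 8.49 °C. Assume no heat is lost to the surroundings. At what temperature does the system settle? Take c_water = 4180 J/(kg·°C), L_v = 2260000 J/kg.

Conservation of energy gives ΣQ = 0:
latent heat released on condensation: 0.0274×2260000 = 61924
  condensate cools 100→T: 0.0274×4180×(T − 100) = 114.53(T − 100)
  water warms: 1×4180×(T − 8.49) = 4180(T − 8.49)
4294.5 T = 61924 + 11453 + 35488 = 108865
T ≈ 25.35 °C — below 100 °C, confirming all the steam condensed.

T_f ≈ 25.3 °C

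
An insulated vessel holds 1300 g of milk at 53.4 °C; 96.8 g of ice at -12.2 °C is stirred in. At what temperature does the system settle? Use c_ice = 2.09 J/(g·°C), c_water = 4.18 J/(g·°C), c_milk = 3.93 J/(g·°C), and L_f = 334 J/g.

T_f ≈ 43.2 °C

Setting the total heat transfer to zero:
warm ice to 0 °C: 96.8·2.09·(0 − (-12.2)) = 2468.2
  fusion: m_ice L_f = 96.8·334 = 32331
  warm the meltwater: 404.62 T
  milk: 5109(T − 53.4)
5513.6 T = 272821 − 34799 = 238021
T ≈ 43.17 °C (positive, so assuming full melt was valid).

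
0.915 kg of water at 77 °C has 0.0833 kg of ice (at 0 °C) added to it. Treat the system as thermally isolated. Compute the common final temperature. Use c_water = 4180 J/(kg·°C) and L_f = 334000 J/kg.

T_f ≈ 63.9 °C

Energy conservation, ΣQ = 0:
melt ice: 0.0833·334000 = 27822
  warm the meltwater: 348.19 T
  water: 3824.7(T − 77)
4172.9 T = 294502 − 27822 = 266680
T ≈ 63.91 °C (positive, so assuming full melt was valid).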